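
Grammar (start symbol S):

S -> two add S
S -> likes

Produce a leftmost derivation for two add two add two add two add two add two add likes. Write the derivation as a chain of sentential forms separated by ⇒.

S ⇒ two add S ⇒ two add two add S ⇒ two add two add two add S ⇒ two add two add two add two add S ⇒ two add two add two add two add two add S ⇒ two add two add two add two add two add two add S ⇒ two add two add two add two add two add two add likes

S ⇒ two add S   [S -> two add S]
two add S ⇒ two add two add S   [S -> two add S]
two add two add S ⇒ two add two add two add S   [S -> two add S]
two add two add two add S ⇒ two add two add two add two add S   [S -> two add S]
two add two add two add two add S ⇒ two add two add two add two add two add S   [S -> two add S]
two add two add two add two add two add S ⇒ two add two add two add two add two add two add S   [S -> two add S]
two add two add two add two add two add two add S ⇒ two add two add two add two add two add two add likes   [S -> likes]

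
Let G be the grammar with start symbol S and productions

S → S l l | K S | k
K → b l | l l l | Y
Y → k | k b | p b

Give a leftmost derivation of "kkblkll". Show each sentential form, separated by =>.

S => KS => YS => kS => kKS => kYS => kkS => kkSll => kkKSll => kkblSll => kkblkll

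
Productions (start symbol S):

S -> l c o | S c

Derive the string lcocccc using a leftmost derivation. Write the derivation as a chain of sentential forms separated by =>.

S => Sc   [S -> S c]
Sc => Scc   [S -> S c]
Scc => Sccc   [S -> S c]
Sccc => Scccc   [S -> S c]
Scccc => lcocccc   [S -> l c o]

S => Sc => Scc => Sccc => Scccc => lcocccc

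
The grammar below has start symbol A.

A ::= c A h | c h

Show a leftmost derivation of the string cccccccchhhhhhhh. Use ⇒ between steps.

A ⇒ cAh ⇒ ccAhh ⇒ cccAhhh ⇒ ccccAhhhh ⇒ cccccAhhhhh ⇒ ccccccAhhhhhh ⇒ cccccccAhhhhhhh ⇒ cccccccchhhhhhhh

A ⇒ cAh   [A ::= c A h]
cAh ⇒ ccAhh   [A ::= c A h]
ccAhh ⇒ cccAhhh   [A ::= c A h]
cccAhhh ⇒ ccccAhhhh   [A ::= c A h]
ccccAhhhh ⇒ cccccAhhhhh   [A ::= c A h]
cccccAhhhhh ⇒ ccccccAhhhhhh   [A ::= c A h]
ccccccAhhhhhh ⇒ cccccccAhhhhhhh   [A ::= c A h]
cccccccAhhhhhhh ⇒ cccccccchhhhhhhh   [A ::= c h]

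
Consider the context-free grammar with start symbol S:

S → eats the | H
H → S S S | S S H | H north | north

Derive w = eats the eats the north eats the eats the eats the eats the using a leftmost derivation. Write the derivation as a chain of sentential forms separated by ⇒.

S ⇒ H ⇒ S S S ⇒ eats the S S ⇒ eats the H S ⇒ eats the S S S S ⇒ eats the H S S S ⇒ eats the S S S S S S ⇒ eats the eats the S S S S S ⇒ eats the eats the H S S S S ⇒ eats the eats the north S S S S ⇒ eats the eats the north eats the S S S ⇒ eats the eats the north eats the eats the S S ⇒ eats the eats the north eats the eats the eats the S ⇒ eats the eats the north eats the eats the eats the eats the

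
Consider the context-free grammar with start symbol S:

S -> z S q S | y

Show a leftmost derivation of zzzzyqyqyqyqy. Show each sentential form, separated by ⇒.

S⇒zSqS⇒zzSqSqS⇒zzzSqSqSqS⇒zzzzSqSqSqSqS⇒zzzzyqSqSqSqS⇒zzzzyqyqSqSqS⇒zzzzyqyqyqSqS⇒zzzzyqyqyqyqS⇒zzzzyqyqyqyqy

S ⇒ zSqS   [S -> z S q S]
zSqS ⇒ zzSqSqS   [S -> z S q S]
zzSqSqS ⇒ zzzSqSqSqS   [S -> z S q S]
zzzSqSqSqS ⇒ zzzzSqSqSqSqS   [S -> z S q S]
zzzzSqSqSqSqS ⇒ zzzzyqSqSqSqS   [S -> y]
zzzzyqSqSqSqS ⇒ zzzzyqyqSqSqS   [S -> y]
zzzzyqyqSqSqS ⇒ zzzzyqyqyqSqS   [S -> y]
zzzzyqyqyqSqS ⇒ zzzzyqyqyqyqS   [S -> y]
zzzzyqyqyqyqS ⇒ zzzzyqyqyqyqy   [S -> y]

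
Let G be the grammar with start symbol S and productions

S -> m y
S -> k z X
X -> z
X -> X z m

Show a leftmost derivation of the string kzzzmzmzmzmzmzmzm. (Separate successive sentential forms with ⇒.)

S⇒kzX⇒kzXzm⇒kzXzmzm⇒kzXzmzmzm⇒kzXzmzmzmzm⇒kzXzmzmzmzmzm⇒kzXzmzmzmzmzmzm⇒kzXzmzmzmzmzmzmzm⇒kzzzmzmzmzmzmzmzm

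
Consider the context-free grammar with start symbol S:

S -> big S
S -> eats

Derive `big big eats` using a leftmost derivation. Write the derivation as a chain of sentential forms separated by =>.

S => big S => big big S => big big eats

S => big S   [S -> big S]
big S => big big S   [S -> big S]
big big S => big big eats   [S -> eats]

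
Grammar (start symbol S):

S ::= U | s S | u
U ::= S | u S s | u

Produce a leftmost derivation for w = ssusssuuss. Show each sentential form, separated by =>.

S => sS   [S ::= s S]
sS => ssS   [S ::= s S]
ssS => ssU   [S ::= U]
ssU => ssuSs   [U ::= u S s]
ssuSs => ssusSs   [S ::= s S]
ssusSs => ssussSs   [S ::= s S]
ssussSs => ssusssSs   [S ::= s S]
ssusssSs => ssusssUs   [S ::= U]
ssusssUs => ssusssuSss   [U ::= u S s]
ssusssuSss => ssusssuuss   [S ::= u]

S=>sS=>ssS=>ssU=>ssuSs=>ssusSs=>ssussSs=>ssusssSs=>ssusssUs=>ssusssuSss=>ssusssuuss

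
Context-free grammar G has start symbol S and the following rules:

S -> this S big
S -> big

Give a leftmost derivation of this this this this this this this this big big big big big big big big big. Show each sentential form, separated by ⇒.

S ⇒ this S big ⇒ this this S big big ⇒ this this this S big big big ⇒ this this this this S big big big big ⇒ this this this this this S big big big big big ⇒ this this this this this this S big big big big big big ⇒ this this this this this this this S big big big big big big big ⇒ this this this this this this this this S big big big big big big big big ⇒ this this this this this this this this big big big big big big big big big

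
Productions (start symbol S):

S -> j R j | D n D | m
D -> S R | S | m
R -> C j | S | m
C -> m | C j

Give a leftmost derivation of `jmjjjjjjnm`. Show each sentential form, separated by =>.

S => DnD => SnD => jRjnD => jCjjnD => jCjjjnD => jCjjjjnD => jCjjjjjnD => jCjjjjjjnD => jmjjjjjjnD => jmjjjjjjnm

S => DnD   [S -> D n D]
DnD => SnD   [D -> S]
SnD => jRjnD   [S -> j R j]
jRjnD => jCjjnD   [R -> C j]
jCjjnD => jCjjjnD   [C -> C j]
jCjjjnD => jCjjjjnD   [C -> C j]
jCjjjjnD => jCjjjjjnD   [C -> C j]
jCjjjjjnD => jCjjjjjjnD   [C -> C j]
jCjjjjjjnD => jmjjjjjjnD   [C -> m]
jmjjjjjjnD => jmjjjjjjnm   [D -> m]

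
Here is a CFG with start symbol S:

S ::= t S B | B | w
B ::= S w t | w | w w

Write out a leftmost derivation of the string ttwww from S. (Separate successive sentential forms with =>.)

S => tSB => ttSBB => ttwBB => ttwwB => ttwww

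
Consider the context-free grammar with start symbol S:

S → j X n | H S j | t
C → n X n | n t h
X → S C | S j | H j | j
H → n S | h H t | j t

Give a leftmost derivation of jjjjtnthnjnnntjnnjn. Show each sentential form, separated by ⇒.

S⇒jXn⇒jSjn⇒jjXnjn⇒jjSCnjn⇒jjjXnCnjn⇒jjjSjnCnjn⇒jjjjXnjnCnjn⇒jjjjSCnjnCnjn⇒jjjjtCnjnCnjn⇒jjjjtnthnjnCnjn⇒jjjjtnthnjnnXnnjn⇒jjjjtnthnjnnHjnnjn⇒jjjjtnthnjnnnSjnnjn⇒jjjjtnthnjnnntjnnjn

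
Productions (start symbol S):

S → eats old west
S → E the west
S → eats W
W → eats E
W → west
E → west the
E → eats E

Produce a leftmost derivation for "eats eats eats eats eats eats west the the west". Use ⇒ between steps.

S ⇒ E the west ⇒ eats E the west ⇒ eats eats E the west ⇒ eats eats eats E the west ⇒ eats eats eats eats E the west ⇒ eats eats eats eats eats E the west ⇒ eats eats eats eats eats eats E the west ⇒ eats eats eats eats eats eats west the the west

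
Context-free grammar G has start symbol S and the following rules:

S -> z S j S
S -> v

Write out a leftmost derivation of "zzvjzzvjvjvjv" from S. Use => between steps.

S=>zSjS=>zzSjSjS=>zzvjSjS=>zzvjzSjSjS=>zzvjzzSjSjSjS=>zzvjzzvjSjSjS=>zzvjzzvjvjSjS=>zzvjzzvjvjvjS=>zzvjzzvjvjvjv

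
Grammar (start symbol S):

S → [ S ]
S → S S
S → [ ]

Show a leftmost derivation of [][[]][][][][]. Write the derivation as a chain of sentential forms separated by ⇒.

S⇒SS⇒SSS⇒SSSS⇒SSSSS⇒[]SSSS⇒[]SSSSS⇒[][S]SSSS⇒[][[]]SSSS⇒[][[]][]SSS⇒[][[]][][]SS⇒[][[]][][][]S⇒[][[]][][][][]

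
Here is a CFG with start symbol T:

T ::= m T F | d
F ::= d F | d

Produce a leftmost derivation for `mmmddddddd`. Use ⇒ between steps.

T ⇒ mTF   [T ::= m T F]
mTF ⇒ mmTFF   [T ::= m T F]
mmTFF ⇒ mmmTFFF   [T ::= m T F]
mmmTFFF ⇒ mmmdFFF   [T ::= d]
mmmdFFF ⇒ mmmddFF   [F ::= d]
mmmddFF ⇒ mmmdddFF   [F ::= d F]
mmmdddFF ⇒ mmmddddFF   [F ::= d F]
mmmddddFF ⇒ mmmdddddFF   [F ::= d F]
mmmdddddFF ⇒ mmmddddddF   [F ::= d]
mmmddddddF ⇒ mmmddddddd   [F ::= d]

T⇒mTF⇒mmTFF⇒mmmTFFF⇒mmmdFFF⇒mmmddFF⇒mmmdddFF⇒mmmddddFF⇒mmmdddddFF⇒mmmddddddF⇒mmmddddddd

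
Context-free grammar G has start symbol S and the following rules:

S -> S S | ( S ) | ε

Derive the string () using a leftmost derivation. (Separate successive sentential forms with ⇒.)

S⇒SS⇒SSS⇒(S)SS⇒()SS⇒()S⇒()

S ⇒ SS   [S -> S S]
SS ⇒ SSS   [S -> S S]
SSS ⇒ (S)SS   [S -> ( S )]
(S)SS ⇒ ()SS   [S -> ε]
()SS ⇒ ()S   [S -> ε]
()S ⇒ ()   [S -> ε]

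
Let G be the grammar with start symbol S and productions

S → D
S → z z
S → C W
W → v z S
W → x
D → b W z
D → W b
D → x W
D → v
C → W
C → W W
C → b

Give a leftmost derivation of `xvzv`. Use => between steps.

S => CW => WW => xW => xvzS => xvzD => xvzv

S => CW   [S → C W]
CW => WW   [C → W]
WW => xW   [W → x]
xW => xvzS   [W → v z S]
xvzS => xvzD   [S → D]
xvzD => xvzv   [D → v]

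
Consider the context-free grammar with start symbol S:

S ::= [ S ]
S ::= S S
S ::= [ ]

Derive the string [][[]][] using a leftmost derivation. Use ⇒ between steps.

S⇒SS⇒SSS⇒[]SS⇒[][S]S⇒[][[]]S⇒[][[]][]

S ⇒ SS   [S ::= S S]
SS ⇒ SSS   [S ::= S S]
SSS ⇒ []SS   [S ::= [ ]]
[]SS ⇒ [][S]S   [S ::= [ S ]]
[][S]S ⇒ [][[]]S   [S ::= [ ]]
[][[]]S ⇒ [][[]][]   [S ::= [ ]]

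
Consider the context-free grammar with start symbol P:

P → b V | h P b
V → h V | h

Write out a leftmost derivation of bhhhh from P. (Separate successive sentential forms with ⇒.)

P ⇒ bV ⇒ bhV ⇒ bhhV ⇒ bhhhV ⇒ bhhhh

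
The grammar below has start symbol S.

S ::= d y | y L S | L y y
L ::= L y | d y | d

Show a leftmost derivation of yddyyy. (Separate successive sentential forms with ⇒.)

S ⇒ yLS ⇒ ydS ⇒ ydLyy ⇒ yddyyy

S ⇒ yLS   [S ::= y L S]
yLS ⇒ ydS   [L ::= d]
ydS ⇒ ydLyy   [S ::= L y y]
ydLyy ⇒ yddyyy   [L ::= d y]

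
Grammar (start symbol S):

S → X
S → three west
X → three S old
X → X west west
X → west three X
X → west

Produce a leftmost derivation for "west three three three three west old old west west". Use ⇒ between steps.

S ⇒ X   [S → X]
X ⇒ X west west   [X → X west west]
X west west ⇒ west three X west west   [X → west three X]
west three X west west ⇒ west three three S old west west   [X → three S old]
west three three S old west west ⇒ west three three X old west west   [S → X]
west three three X old west west ⇒ west three three three S old old west west   [X → three S old]
west three three three S old old west west ⇒ west three three three three west old old west west   [S → three west]

S ⇒ X ⇒ X west west ⇒ west three X west west ⇒ west three three S old west west ⇒ west three three X old west west ⇒ west three three three S old old west west ⇒ west three three three three west old old west west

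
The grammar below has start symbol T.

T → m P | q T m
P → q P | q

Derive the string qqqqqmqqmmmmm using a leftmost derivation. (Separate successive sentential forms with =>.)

T => qTm => qqTmm => qqqTmmm => qqqqTmmmm => qqqqqTmmmmm => qqqqqmPmmmmm => qqqqqmqPmmmmm => qqqqqmqqmmmmm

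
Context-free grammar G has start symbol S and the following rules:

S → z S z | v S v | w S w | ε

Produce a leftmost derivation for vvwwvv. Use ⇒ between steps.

S ⇒ vSv ⇒ vvSvv ⇒ vvwSwvv ⇒ vvwwvv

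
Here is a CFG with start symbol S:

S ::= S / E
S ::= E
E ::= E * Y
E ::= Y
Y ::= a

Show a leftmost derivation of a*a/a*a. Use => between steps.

S => S/E => E/E => E*Y/E => Y*Y/E => a*Y/E => a*a/E => a*a/E*Y => a*a/Y*Y => a*a/a*Y => a*a/a*a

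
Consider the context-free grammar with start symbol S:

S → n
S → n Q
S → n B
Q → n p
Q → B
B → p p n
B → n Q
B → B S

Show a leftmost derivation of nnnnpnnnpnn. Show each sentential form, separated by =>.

S => nB   [S → n B]
nB => nBS   [B → B S]
nBS => nnQS   [B → n Q]
nnQS => nnBS   [Q → B]
nnBS => nnBSS   [B → B S]
nnBSS => nnBSSS   [B → B S]
nnBSSS => nnBSSSS   [B → B S]
nnBSSSS => nnnQSSSS   [B → n Q]
nnnQSSSS => nnnnpSSSS   [Q → n p]
nnnnpSSSS => nnnnpnSSS   [S → n]
nnnnpnSSS => nnnnpnnQSS   [S → n Q]
nnnnpnnQSS => nnnnpnnnpSS   [Q → n p]
nnnnpnnnpSS => nnnnpnnnpnS   [S → n]
nnnnpnnnpnS => nnnnpnnnpnn   [S → n]

S=>nB=>nBS=>nnQS=>nnBS=>nnBSS=>nnBSSS=>nnBSSSS=>nnnQSSSS=>nnnnpSSSS=>nnnnpnSSS=>nnnnpnnQSS=>nnnnpnnnpSS=>nnnnpnnnpnS=>nnnnpnnnpnn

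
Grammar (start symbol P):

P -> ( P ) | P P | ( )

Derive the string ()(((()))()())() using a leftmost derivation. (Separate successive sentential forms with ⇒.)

P⇒PP⇒()P⇒()PP⇒()(P)P⇒()(PP)P⇒()(PPP)P⇒()((P)PP)P⇒()(((P))PP)P⇒()(((()))PP)P⇒()(((()))()P)P⇒()(((()))()())P⇒()(((()))()())()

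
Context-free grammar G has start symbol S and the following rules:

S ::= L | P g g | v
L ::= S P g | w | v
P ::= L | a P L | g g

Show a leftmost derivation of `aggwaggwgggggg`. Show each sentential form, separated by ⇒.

S⇒Pgg⇒aPLgg⇒aggLgg⇒aggSPggg⇒aggLPggg⇒aggSPgPggg⇒aggLPgPggg⇒aggwPgPggg⇒aggwaPLgPggg⇒aggwaggLgPggg⇒aggwaggwgPggg⇒aggwaggwgggggg

S ⇒ Pgg   [S ::= P g g]
Pgg ⇒ aPLgg   [P ::= a P L]
aPLgg ⇒ aggLgg   [P ::= g g]
aggLgg ⇒ aggSPggg   [L ::= S P g]
aggSPggg ⇒ aggLPggg   [S ::= L]
aggLPggg ⇒ aggSPgPggg   [L ::= S P g]
aggSPgPggg ⇒ aggLPgPggg   [S ::= L]
aggLPgPggg ⇒ aggwPgPggg   [L ::= w]
aggwPgPggg ⇒ aggwaPLgPggg   [P ::= a P L]
aggwaPLgPggg ⇒ aggwaggLgPggg   [P ::= g g]
aggwaggLgPggg ⇒ aggwaggwgPggg   [L ::= w]
aggwaggwgPggg ⇒ aggwaggwgggggg   [P ::= g g]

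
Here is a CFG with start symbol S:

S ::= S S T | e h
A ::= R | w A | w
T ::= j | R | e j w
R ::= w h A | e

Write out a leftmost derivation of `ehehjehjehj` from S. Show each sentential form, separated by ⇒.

S ⇒ SST ⇒ SSTST ⇒ SSTSTST ⇒ ehSTSTST ⇒ ehehTSTST ⇒ ehehjSTST ⇒ ehehjehTST ⇒ ehehjehjST ⇒ ehehjehjehT ⇒ ehehjehjehj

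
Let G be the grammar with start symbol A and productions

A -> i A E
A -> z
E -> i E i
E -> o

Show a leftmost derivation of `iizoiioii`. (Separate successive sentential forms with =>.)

A => iAE   [A -> i A E]
iAE => iiAEE   [A -> i A E]
iiAEE => iizEE   [A -> z]
iizEE => iizoE   [E -> o]
iizoE => iizoiEi   [E -> i E i]
iizoiEi => iizoiiEii   [E -> i E i]
iizoiiEii => iizoiioii   [E -> o]

A => iAE => iiAEE => iizEE => iizoE => iizoiEi => iizoiiEii => iizoiioii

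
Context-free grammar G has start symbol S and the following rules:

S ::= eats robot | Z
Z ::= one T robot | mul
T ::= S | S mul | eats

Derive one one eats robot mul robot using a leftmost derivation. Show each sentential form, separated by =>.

S => Z => one T robot => one S mul robot => one Z mul robot => one one T robot mul robot => one one eats robot mul robot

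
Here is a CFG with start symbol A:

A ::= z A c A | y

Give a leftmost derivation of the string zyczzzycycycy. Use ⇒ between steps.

A ⇒ zAcA ⇒ zycA ⇒ zyczAcA ⇒ zyczzAcAcA ⇒ zyczzzAcAcAcA ⇒ zyczzzycAcAcA ⇒ zyczzzycycAcA ⇒ zyczzzycycycA ⇒ zyczzzycycycy

A ⇒ zAcA   [A ::= z A c A]
zAcA ⇒ zycA   [A ::= y]
zycA ⇒ zyczAcA   [A ::= z A c A]
zyczAcA ⇒ zyczzAcAcA   [A ::= z A c A]
zyczzAcAcA ⇒ zyczzzAcAcAcA   [A ::= z A c A]
zyczzzAcAcAcA ⇒ zyczzzycAcAcA   [A ::= y]
zyczzzycAcAcA ⇒ zyczzzycycAcA   [A ::= y]
zyczzzycycAcA ⇒ zyczzzycycycA   [A ::= y]
zyczzzycycycA ⇒ zyczzzycycycy   [A ::= y]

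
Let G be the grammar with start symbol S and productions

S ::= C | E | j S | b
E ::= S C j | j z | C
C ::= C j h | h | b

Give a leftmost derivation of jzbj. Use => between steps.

S => E   [S ::= E]
E => SCj   [E ::= S C j]
SCj => ECj   [S ::= E]
ECj => jzCj   [E ::= j z]
jzCj => jzbj   [C ::= b]

S=>E=>SCj=>ECj=>jzCj=>jzbj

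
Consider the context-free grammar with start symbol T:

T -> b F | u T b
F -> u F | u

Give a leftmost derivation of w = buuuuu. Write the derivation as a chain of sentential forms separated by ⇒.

T ⇒ bF   [T -> b F]
bF ⇒ buF   [F -> u F]
buF ⇒ buuF   [F -> u F]
buuF ⇒ buuuF   [F -> u F]
buuuF ⇒ buuuuF   [F -> u F]
buuuuF ⇒ buuuuu   [F -> u]

T ⇒ bF ⇒ buF ⇒ buuF ⇒ buuuF ⇒ buuuuF ⇒ buuuuu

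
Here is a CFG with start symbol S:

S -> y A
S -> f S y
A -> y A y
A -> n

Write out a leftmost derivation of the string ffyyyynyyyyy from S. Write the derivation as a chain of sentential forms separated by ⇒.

S ⇒ fSy   [S -> f S y]
fSy ⇒ ffSyy   [S -> f S y]
ffSyy ⇒ ffyAyy   [S -> y A]
ffyAyy ⇒ ffyyAyyy   [A -> y A y]
ffyyAyyy ⇒ ffyyyAyyyy   [A -> y A y]
ffyyyAyyyy ⇒ ffyyyyAyyyyy   [A -> y A y]
ffyyyyAyyyyy ⇒ ffyyyynyyyyy   [A -> n]

S ⇒ fSy ⇒ ffSyy ⇒ ffyAyy ⇒ ffyyAyyy ⇒ ffyyyAyyyy ⇒ ffyyyyAyyyyy ⇒ ffyyyynyyyyy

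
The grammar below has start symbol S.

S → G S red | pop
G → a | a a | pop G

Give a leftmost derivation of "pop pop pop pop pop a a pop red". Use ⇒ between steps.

S ⇒ G S red ⇒ pop G S red ⇒ pop pop G S red ⇒ pop pop pop G S red ⇒ pop pop pop pop G S red ⇒ pop pop pop pop pop G S red ⇒ pop pop pop pop pop a a S red ⇒ pop pop pop pop pop a a pop red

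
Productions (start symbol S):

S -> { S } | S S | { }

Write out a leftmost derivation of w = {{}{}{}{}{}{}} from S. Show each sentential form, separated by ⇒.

S ⇒ {S}   [S -> { S }]
{S} ⇒ {SS}   [S -> S S]
{SS} ⇒ {SSS}   [S -> S S]
{SSS} ⇒ {SSSS}   [S -> S S]
{SSSS} ⇒ {SSSSS}   [S -> S S]
{SSSSS} ⇒ {SSSSSS}   [S -> S S]
{SSSSSS} ⇒ {{}SSSSS}   [S -> { }]
{{}SSSSS} ⇒ {{}{}SSSS}   [S -> { }]
{{}{}SSSS} ⇒ {{}{}{}SSS}   [S -> { }]
{{}{}{}SSS} ⇒ {{}{}{}{}SS}   [S -> { }]
{{}{}{}{}SS} ⇒ {{}{}{}{}{}S}   [S -> { }]
{{}{}{}{}{}S} ⇒ {{}{}{}{}{}{}}   [S -> { }]

S⇒{S}⇒{SS}⇒{SSS}⇒{SSSS}⇒{SSSSS}⇒{SSSSSS}⇒{{}SSSSS}⇒{{}{}SSSS}⇒{{}{}{}SSS}⇒{{}{}{}{}SS}⇒{{}{}{}{}{}S}⇒{{}{}{}{}{}{}}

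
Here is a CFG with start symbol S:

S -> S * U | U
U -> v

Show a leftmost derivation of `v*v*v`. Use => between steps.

S => S*U   [S -> S * U]
S*U => S*U*U   [S -> S * U]
S*U*U => U*U*U   [S -> U]
U*U*U => v*U*U   [U -> v]
v*U*U => v*v*U   [U -> v]
v*v*U => v*v*v   [U -> v]

S=>S*U=>S*U*U=>U*U*U=>v*U*U=>v*v*U=>v*v*v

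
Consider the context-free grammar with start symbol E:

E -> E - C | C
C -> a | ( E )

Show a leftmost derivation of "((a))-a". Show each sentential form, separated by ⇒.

E ⇒ E-C   [E -> E - C]
E-C ⇒ C-C   [E -> C]
C-C ⇒ (E)-C   [C -> ( E )]
(E)-C ⇒ (C)-C   [E -> C]
(C)-C ⇒ ((E))-C   [C -> ( E )]
((E))-C ⇒ ((C))-C   [E -> C]
((C))-C ⇒ ((a))-C   [C -> a]
((a))-C ⇒ ((a))-a   [C -> a]

E ⇒ E-C ⇒ C-C ⇒ (E)-C ⇒ (C)-C ⇒ ((E))-C ⇒ ((C))-C ⇒ ((a))-C ⇒ ((a))-a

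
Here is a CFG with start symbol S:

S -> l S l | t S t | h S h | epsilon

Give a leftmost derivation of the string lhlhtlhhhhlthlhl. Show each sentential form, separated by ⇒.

S⇒lSl⇒lhShl⇒lhlSlhl⇒lhlhShlhl⇒lhlhtSthlhl⇒lhlhtlSlthlhl⇒lhlhtlhShlthlhl⇒lhlhtlhhShhlthlhl⇒lhlhtlhhhhlthlhl

S ⇒ lSl   [S -> l S l]
lSl ⇒ lhShl   [S -> h S h]
lhShl ⇒ lhlSlhl   [S -> l S l]
lhlSlhl ⇒ lhlhShlhl   [S -> h S h]
lhlhShlhl ⇒ lhlhtSthlhl   [S -> t S t]
lhlhtSthlhl ⇒ lhlhtlSlthlhl   [S -> l S l]
lhlhtlSlthlhl ⇒ lhlhtlhShlthlhl   [S -> h S h]
lhlhtlhShlthlhl ⇒ lhlhtlhhShhlthlhl   [S -> h S h]
lhlhtlhhShhlthlhl ⇒ lhlhtlhhhhlthlhl   [S -> epsilon]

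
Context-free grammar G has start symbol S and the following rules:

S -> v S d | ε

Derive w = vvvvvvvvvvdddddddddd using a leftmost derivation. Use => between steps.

S => vSd   [S -> v S d]
vSd => vvSdd   [S -> v S d]
vvSdd => vvvSddd   [S -> v S d]
vvvSddd => vvvvSdddd   [S -> v S d]
vvvvSdddd => vvvvvSddddd   [S -> v S d]
vvvvvSddddd => vvvvvvSdddddd   [S -> v S d]
vvvvvvSdddddd => vvvvvvvSddddddd   [S -> v S d]
vvvvvvvSddddddd => vvvvvvvvSdddddddd   [S -> v S d]
vvvvvvvvSdddddddd => vvvvvvvvvSddddddddd   [S -> v S d]
vvvvvvvvvSddddddddd => vvvvvvvvvvSdddddddddd   [S -> v S d]
vvvvvvvvvvSdddddddddd => vvvvvvvvvvdddddddddd   [S -> ε]

S => vSd => vvSdd => vvvSddd => vvvvSdddd => vvvvvSddddd => vvvvvvSdddddd => vvvvvvvSddddddd => vvvvvvvvSdddddddd => vvvvvvvvvSddddddddd => vvvvvvvvvvSdddddddddd => vvvvvvvvvvdddddddddd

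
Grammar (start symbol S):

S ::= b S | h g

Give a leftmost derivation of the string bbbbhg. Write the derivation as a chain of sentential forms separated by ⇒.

S ⇒ bS   [S ::= b S]
bS ⇒ bbS   [S ::= b S]
bbS ⇒ bbbS   [S ::= b S]
bbbS ⇒ bbbbS   [S ::= b S]
bbbbS ⇒ bbbbhg   [S ::= h g]

S ⇒ bS ⇒ bbS ⇒ bbbS ⇒ bbbbS ⇒ bbbbhg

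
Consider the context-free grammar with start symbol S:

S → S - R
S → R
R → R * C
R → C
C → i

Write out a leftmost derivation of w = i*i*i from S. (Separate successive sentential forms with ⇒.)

S⇒R⇒R*C⇒R*C*C⇒C*C*C⇒i*C*C⇒i*i*C⇒i*i*i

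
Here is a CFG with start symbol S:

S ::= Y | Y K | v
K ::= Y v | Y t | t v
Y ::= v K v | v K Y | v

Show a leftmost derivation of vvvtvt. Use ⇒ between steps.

S ⇒ YK ⇒ vK ⇒ vYt ⇒ vvKYt ⇒ vvYtYt ⇒ vvvtYt ⇒ vvvtvt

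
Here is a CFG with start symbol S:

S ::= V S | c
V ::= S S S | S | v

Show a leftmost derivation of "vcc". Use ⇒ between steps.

S⇒VS⇒SS⇒VSS⇒vSS⇒vcS⇒vcc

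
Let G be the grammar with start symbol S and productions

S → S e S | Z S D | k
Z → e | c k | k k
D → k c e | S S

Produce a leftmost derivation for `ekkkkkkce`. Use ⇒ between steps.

S⇒ZSD⇒eSD⇒eZSDD⇒ekkSDD⇒ekkkDD⇒ekkkSSD⇒ekkkkSD⇒ekkkkkD⇒ekkkkkkce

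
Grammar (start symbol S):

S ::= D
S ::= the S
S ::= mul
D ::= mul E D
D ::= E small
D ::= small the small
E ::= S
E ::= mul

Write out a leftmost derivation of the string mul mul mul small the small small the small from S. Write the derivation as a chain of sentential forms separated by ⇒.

S ⇒ D   [S ::= D]
D ⇒ mul E D   [D ::= mul E D]
mul E D ⇒ mul S D   [E ::= S]
mul S D ⇒ mul D D   [S ::= D]
mul D D ⇒ mul mul E D D   [D ::= mul E D]
mul mul E D D ⇒ mul mul mul D D   [E ::= mul]
mul mul mul D D ⇒ mul mul mul small the small D   [D ::= small the small]
mul mul mul small the small D ⇒ mul mul mul small the small small the small   [D ::= small the small]

S ⇒ D ⇒ mul E D ⇒ mul S D ⇒ mul D D ⇒ mul mul E D D ⇒ mul mul mul D D ⇒ mul mul mul small the small D ⇒ mul mul mul small the small small the small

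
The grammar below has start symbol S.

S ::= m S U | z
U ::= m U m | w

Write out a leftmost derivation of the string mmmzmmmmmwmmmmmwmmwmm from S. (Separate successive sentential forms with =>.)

S => mSU   [S ::= m S U]
mSU => mmSUU   [S ::= m S U]
mmSUU => mmmSUUU   [S ::= m S U]
mmmSUUU => mmmzUUU   [S ::= z]
mmmzUUU => mmmzmUmUU   [U ::= m U m]
mmmzmUmUU => mmmzmmUmmUU   [U ::= m U m]
mmmzmmUmmUU => mmmzmmmUmmmUU   [U ::= m U m]
mmmzmmmUmmmUU => mmmzmmmmUmmmmUU   [U ::= m U m]
mmmzmmmmUmmmmUU => mmmzmmmmmUmmmmmUU   [U ::= m U m]
mmmzmmmmmUmmmmmUU => mmmzmmmmmwmmmmmUU   [U ::= w]
mmmzmmmmmwmmmmmUU => mmmzmmmmmwmmmmmwU   [U ::= w]
mmmzmmmmmwmmmmmwU => mmmzmmmmmwmmmmmwmUm   [U ::= m U m]
mmmzmmmmmwmmmmmwmUm => mmmzmmmmmwmmmmmwmmUmm   [U ::= m U m]
mmmzmmmmmwmmmmmwmmUmm => mmmzmmmmmwmmmmmwmmwmm   [U ::= w]

S => mSU => mmSUU => mmmSUUU => mmmzUUU => mmmzmUmUU => mmmzmmUmmUU => mmmzmmmUmmmUU => mmmzmmmmUmmmmUU => mmmzmmmmmUmmmmmUU => mmmzmmmmmwmmmmmUU => mmmzmmmmmwmmmmmwU => mmmzmmmmmwmmmmmwmUm => mmmzmmmmmwmmmmmwmmUmm => mmmzmmmmmwmmmmmwmmwmm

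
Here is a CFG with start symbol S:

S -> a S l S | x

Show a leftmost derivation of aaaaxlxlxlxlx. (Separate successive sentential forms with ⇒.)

S⇒aSlS⇒aaSlSlS⇒aaaSlSlSlS⇒aaaaSlSlSlSlS⇒aaaaxlSlSlSlS⇒aaaaxlxlSlSlS⇒aaaaxlxlxlSlS⇒aaaaxlxlxlxlS⇒aaaaxlxlxlxlx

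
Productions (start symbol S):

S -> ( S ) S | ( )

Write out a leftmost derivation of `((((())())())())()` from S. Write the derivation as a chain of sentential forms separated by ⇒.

S ⇒ (S)S   [S -> ( S ) S]
(S)S ⇒ ((S)S)S   [S -> ( S ) S]
((S)S)S ⇒ (((S)S)S)S   [S -> ( S ) S]
(((S)S)S)S ⇒ ((((S)S)S)S)S   [S -> ( S ) S]
((((S)S)S)S)S ⇒ ((((())S)S)S)S   [S -> ( )]
((((())S)S)S)S ⇒ ((((())())S)S)S   [S -> ( )]
((((())())S)S)S ⇒ ((((())())())S)S   [S -> ( )]
((((())())())S)S ⇒ ((((())())())())S   [S -> ( )]
((((())())())())S ⇒ ((((())())())())()   [S -> ( )]

S⇒(S)S⇒((S)S)S⇒(((S)S)S)S⇒((((S)S)S)S)S⇒((((())S)S)S)S⇒((((())())S)S)S⇒((((())())())S)S⇒((((())())())())S⇒((((())())())())()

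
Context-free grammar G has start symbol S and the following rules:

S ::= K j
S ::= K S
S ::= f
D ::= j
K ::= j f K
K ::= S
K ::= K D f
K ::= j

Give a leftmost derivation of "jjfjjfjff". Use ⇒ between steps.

S ⇒ KS ⇒ jS ⇒ jKS ⇒ jKDfS ⇒ jKDfDfS ⇒ jjfKDfDfS ⇒ jjfjDfDfS ⇒ jjfjjfDfS ⇒ jjfjjfjfS ⇒ jjfjjfjff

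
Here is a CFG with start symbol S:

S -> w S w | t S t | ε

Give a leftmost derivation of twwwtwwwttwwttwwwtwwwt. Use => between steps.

S => tSt => twSwt => twwSwwt => twwwSwwwt => twwwtStwwwt => twwwtwSwtwwwt => twwwtwwSwwtwwwt => twwwtwwwSwwwtwwwt => twwwtwwwtStwwwtwwwt => twwwtwwwttSttwwwtwwwt => twwwtwwwttwSwttwwwtwwwt => twwwtwwwttwwttwwwtwwwt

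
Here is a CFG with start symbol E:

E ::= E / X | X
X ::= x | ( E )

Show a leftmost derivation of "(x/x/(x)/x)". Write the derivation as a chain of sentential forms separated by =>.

E => X => (E) => (E/X) => (E/X/X) => (E/X/X/X) => (X/X/X/X) => (x/X/X/X) => (x/x/X/X) => (x/x/(E)/X) => (x/x/(X)/X) => (x/x/(x)/X) => (x/x/(x)/x)

E => X   [E ::= X]
X => (E)   [X ::= ( E )]
(E) => (E/X)   [E ::= E / X]
(E/X) => (E/X/X)   [E ::= E / X]
(E/X/X) => (E/X/X/X)   [E ::= E / X]
(E/X/X/X) => (X/X/X/X)   [E ::= X]
(X/X/X/X) => (x/X/X/X)   [X ::= x]
(x/X/X/X) => (x/x/X/X)   [X ::= x]
(x/x/X/X) => (x/x/(E)/X)   [X ::= ( E )]
(x/x/(E)/X) => (x/x/(X)/X)   [E ::= X]
(x/x/(X)/X) => (x/x/(x)/X)   [X ::= x]
(x/x/(x)/X) => (x/x/(x)/x)   [X ::= x]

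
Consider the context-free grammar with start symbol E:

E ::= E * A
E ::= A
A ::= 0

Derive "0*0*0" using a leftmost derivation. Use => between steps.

E => E*A   [E ::= E * A]
E*A => E*A*A   [E ::= E * A]
E*A*A => A*A*A   [E ::= A]
A*A*A => 0*A*A   [A ::= 0]
0*A*A => 0*0*A   [A ::= 0]
0*0*A => 0*0*0   [A ::= 0]

E => E*A => E*A*A => A*A*A => 0*A*A => 0*0*A => 0*0*0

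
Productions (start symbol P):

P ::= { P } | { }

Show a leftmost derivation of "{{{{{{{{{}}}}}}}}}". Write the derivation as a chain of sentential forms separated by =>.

P=>{P}=>{{P}}=>{{{P}}}=>{{{{P}}}}=>{{{{{P}}}}}=>{{{{{{P}}}}}}=>{{{{{{{P}}}}}}}=>{{{{{{{{P}}}}}}}}=>{{{{{{{{{}}}}}}}}}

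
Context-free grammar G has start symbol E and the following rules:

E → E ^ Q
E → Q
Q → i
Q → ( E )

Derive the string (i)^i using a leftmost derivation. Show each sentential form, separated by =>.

E => E^Q => Q^Q => (E)^Q => (Q)^Q => (i)^Q => (i)^i

E => E^Q   [E → E ^ Q]
E^Q => Q^Q   [E → Q]
Q^Q => (E)^Q   [Q → ( E )]
(E)^Q => (Q)^Q   [E → Q]
(Q)^Q => (i)^Q   [Q → i]
(i)^Q => (i)^i   [Q → i]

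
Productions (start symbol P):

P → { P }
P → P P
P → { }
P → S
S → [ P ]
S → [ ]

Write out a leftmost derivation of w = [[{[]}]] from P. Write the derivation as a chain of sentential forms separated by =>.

P => S => [P] => [S] => [[P]] => [[{P}]] => [[{S}]] => [[{[]}]]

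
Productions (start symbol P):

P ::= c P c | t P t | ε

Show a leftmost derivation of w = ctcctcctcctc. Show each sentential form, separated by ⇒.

P ⇒ cPc ⇒ ctPtc ⇒ ctcPctc ⇒ ctccPcctc ⇒ ctcctPtcctc ⇒ ctcctcPctcctc ⇒ ctcctcctcctc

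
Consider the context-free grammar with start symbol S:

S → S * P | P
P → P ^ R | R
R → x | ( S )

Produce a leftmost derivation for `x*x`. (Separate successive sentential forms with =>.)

S=>S*P=>P*P=>R*P=>x*P=>x*R=>x*x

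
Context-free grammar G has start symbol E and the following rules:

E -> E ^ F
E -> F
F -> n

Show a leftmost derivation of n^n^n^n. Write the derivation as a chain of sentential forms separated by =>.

E => E^F => E^F^F => E^F^F^F => F^F^F^F => n^F^F^F => n^n^F^F => n^n^n^F => n^n^n^n

E => E^F   [E -> E ^ F]
E^F => E^F^F   [E -> E ^ F]
E^F^F => E^F^F^F   [E -> E ^ F]
E^F^F^F => F^F^F^F   [E -> F]
F^F^F^F => n^F^F^F   [F -> n]
n^F^F^F => n^n^F^F   [F -> n]
n^n^F^F => n^n^n^F   [F -> n]
n^n^n^F => n^n^n^n   [F -> n]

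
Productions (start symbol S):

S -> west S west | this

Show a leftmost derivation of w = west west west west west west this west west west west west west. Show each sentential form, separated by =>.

S => west S west => west west S west west => west west west S west west west => west west west west S west west west west => west west west west west S west west west west west => west west west west west west S west west west west west west => west west west west west west this west west west west west west

S => west S west   [S -> west S west]
west S west => west west S west west   [S -> west S west]
west west S west west => west west west S west west west   [S -> west S west]
west west west S west west west => west west west west S west west west west   [S -> west S west]
west west west west S west west west west => west west west west west S west west west west west   [S -> west S west]
west west west west west S west west west west west => west west west west west west S west west west west west west   [S -> west S west]
west west west west west west S west west west west west west => west west west west west west this west west west west west west   [S -> this]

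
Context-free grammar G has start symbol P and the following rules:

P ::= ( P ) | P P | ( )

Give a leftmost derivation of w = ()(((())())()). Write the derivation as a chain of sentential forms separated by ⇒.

P ⇒ PP   [P ::= P P]
PP ⇒ ()P   [P ::= ( )]
()P ⇒ ()(P)   [P ::= ( P )]
()(P) ⇒ ()(PP)   [P ::= P P]
()(PP) ⇒ ()((P)P)   [P ::= ( P )]
()((P)P) ⇒ ()((PP)P)   [P ::= P P]
()((PP)P) ⇒ ()(((P)P)P)   [P ::= ( P )]
()(((P)P)P) ⇒ ()(((())P)P)   [P ::= ( )]
()(((())P)P) ⇒ ()(((())())P)   [P ::= ( )]
()(((())())P) ⇒ ()(((())())())   [P ::= ( )]

P ⇒ PP ⇒ ()P ⇒ ()(P) ⇒ ()(PP) ⇒ ()((P)P) ⇒ ()((PP)P) ⇒ ()(((P)P)P) ⇒ ()(((())P)P) ⇒ ()(((())())P) ⇒ ()(((())())())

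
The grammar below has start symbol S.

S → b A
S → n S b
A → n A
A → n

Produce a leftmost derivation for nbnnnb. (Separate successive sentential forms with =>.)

S => nSb => nbAb => nbnAb => nbnnAb => nbnnnb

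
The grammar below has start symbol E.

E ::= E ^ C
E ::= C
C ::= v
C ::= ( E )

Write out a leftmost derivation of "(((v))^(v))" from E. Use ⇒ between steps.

E⇒C⇒(E)⇒(E^C)⇒(C^C)⇒((E)^C)⇒((C)^C)⇒(((E))^C)⇒(((C))^C)⇒(((v))^C)⇒(((v))^(E))⇒(((v))^(C))⇒(((v))^(v))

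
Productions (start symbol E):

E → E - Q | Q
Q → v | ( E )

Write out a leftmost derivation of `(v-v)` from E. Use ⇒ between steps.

E ⇒ Q ⇒ (E) ⇒ (E-Q) ⇒ (Q-Q) ⇒ (v-Q) ⇒ (v-v)

E ⇒ Q   [E → Q]
Q ⇒ (E)   [Q → ( E )]
(E) ⇒ (E-Q)   [E → E - Q]
(E-Q) ⇒ (Q-Q)   [E → Q]
(Q-Q) ⇒ (v-Q)   [Q → v]
(v-Q) ⇒ (v-v)   [Q → v]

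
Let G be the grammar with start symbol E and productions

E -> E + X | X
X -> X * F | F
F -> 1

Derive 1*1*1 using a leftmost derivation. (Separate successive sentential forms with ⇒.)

E⇒X⇒X*F⇒X*F*F⇒F*F*F⇒1*F*F⇒1*1*F⇒1*1*1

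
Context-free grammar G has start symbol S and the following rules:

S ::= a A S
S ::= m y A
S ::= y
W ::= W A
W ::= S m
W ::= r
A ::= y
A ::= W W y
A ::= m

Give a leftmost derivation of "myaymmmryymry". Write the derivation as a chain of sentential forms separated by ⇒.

S ⇒ myA   [S ::= m y A]
myA ⇒ myWWy   [A ::= W W y]
myWWy ⇒ mySmWy   [W ::= S m]
mySmWy ⇒ myaASmWy   [S ::= a A S]
myaASmWy ⇒ myaWWySmWy   [A ::= W W y]
myaWWySmWy ⇒ myaWAWySmWy   [W ::= W A]
myaWAWySmWy ⇒ myaWAAWySmWy   [W ::= W A]
myaWAAWySmWy ⇒ myaSmAAWySmWy   [W ::= S m]
myaSmAAWySmWy ⇒ myaymAAWySmWy   [S ::= y]
myaymAAWySmWy ⇒ myaymmAWySmWy   [A ::= m]
myaymmAWySmWy ⇒ myaymmmWySmWy   [A ::= m]
myaymmmWySmWy ⇒ myaymmmrySmWy   [W ::= r]
myaymmmrySmWy ⇒ myaymmmryymWy   [S ::= y]
myaymmmryymWy ⇒ myaymmmryymry   [W ::= r]

S ⇒ myA ⇒ myWWy ⇒ mySmWy ⇒ myaASmWy ⇒ myaWWySmWy ⇒ myaWAWySmWy ⇒ myaWAAWySmWy ⇒ myaSmAAWySmWy ⇒ myaymAAWySmWy ⇒ myaymmAWySmWy ⇒ myaymmmWySmWy ⇒ myaymmmrySmWy ⇒ myaymmmryymWy ⇒ myaymmmryymry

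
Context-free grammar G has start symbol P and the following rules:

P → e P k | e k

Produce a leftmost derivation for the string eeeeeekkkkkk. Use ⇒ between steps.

P ⇒ ePk ⇒ eePkk ⇒ eeePkkk ⇒ eeeePkkkk ⇒ eeeeePkkkkk ⇒ eeeeeekkkkkk

P ⇒ ePk   [P → e P k]
ePk ⇒ eePkk   [P → e P k]
eePkk ⇒ eeePkkk   [P → e P k]
eeePkkk ⇒ eeeePkkkk   [P → e P k]
eeeePkkkk ⇒ eeeeePkkkkk   [P → e P k]
eeeeePkkkkk ⇒ eeeeeekkkkkk   [P → e k]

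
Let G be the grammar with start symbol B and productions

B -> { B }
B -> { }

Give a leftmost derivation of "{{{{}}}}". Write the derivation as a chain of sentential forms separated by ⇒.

B ⇒ {B} ⇒ {{B}} ⇒ {{{B}}} ⇒ {{{{}}}}

B ⇒ {B}   [B -> { B }]
{B} ⇒ {{B}}   [B -> { B }]
{{B}} ⇒ {{{B}}}   [B -> { B }]
{{{B}}} ⇒ {{{{}}}}   [B -> { }]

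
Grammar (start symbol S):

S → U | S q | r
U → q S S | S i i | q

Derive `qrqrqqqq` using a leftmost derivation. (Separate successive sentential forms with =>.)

S => Sq => Uq => qSSq => qSqSq => qrqSq => qrqSqq => qrqSqqq => qrqSqqqq => qrqrqqqq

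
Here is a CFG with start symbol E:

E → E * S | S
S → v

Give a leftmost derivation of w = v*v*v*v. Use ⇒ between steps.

E ⇒ E*S ⇒ E*S*S ⇒ E*S*S*S ⇒ S*S*S*S ⇒ v*S*S*S ⇒ v*v*S*S ⇒ v*v*v*S ⇒ v*v*v*v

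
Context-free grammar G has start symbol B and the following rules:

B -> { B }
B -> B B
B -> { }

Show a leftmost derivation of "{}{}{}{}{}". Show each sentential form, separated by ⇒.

B ⇒ BB ⇒ BBB ⇒ BBBB ⇒ BBBBB ⇒ {}BBBB ⇒ {}{}BBB ⇒ {}{}{}BB ⇒ {}{}{}{}B ⇒ {}{}{}{}{}

B ⇒ BB   [B -> B B]
BB ⇒ BBB   [B -> B B]
BBB ⇒ BBBB   [B -> B B]
BBBB ⇒ BBBBB   [B -> B B]
BBBBB ⇒ {}BBBB   [B -> { }]
{}BBBB ⇒ {}{}BBB   [B -> { }]
{}{}BBB ⇒ {}{}{}BB   [B -> { }]
{}{}{}BB ⇒ {}{}{}{}B   [B -> { }]
{}{}{}{}B ⇒ {}{}{}{}{}   [B -> { }]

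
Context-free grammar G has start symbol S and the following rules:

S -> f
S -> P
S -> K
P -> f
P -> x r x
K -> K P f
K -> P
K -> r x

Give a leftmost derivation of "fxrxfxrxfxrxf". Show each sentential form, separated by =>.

S=>K=>KPf=>KPfPf=>KPfPfPf=>PPfPfPf=>fPfPfPf=>fxrxfPfPf=>fxrxfxrxfPf=>fxrxfxrxfxrxf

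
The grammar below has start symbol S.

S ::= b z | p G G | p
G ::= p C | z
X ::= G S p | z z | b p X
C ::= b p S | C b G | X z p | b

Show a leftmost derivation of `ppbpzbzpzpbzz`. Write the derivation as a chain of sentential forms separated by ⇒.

S ⇒ pGG ⇒ ppCG ⇒ ppCbGG ⇒ ppXzpbGG ⇒ ppbpXzpbGG ⇒ ppbpGSpzpbGG ⇒ ppbpzSpzpbGG ⇒ ppbpzbzpzpbGG ⇒ ppbpzbzpzpbzG ⇒ ppbpzbzpzpbzz

S ⇒ pGG   [S ::= p G G]
pGG ⇒ ppCG   [G ::= p C]
ppCG ⇒ ppCbGG   [C ::= C b G]
ppCbGG ⇒ ppXzpbGG   [C ::= X z p]
ppXzpbGG ⇒ ppbpXzpbGG   [X ::= b p X]
ppbpXzpbGG ⇒ ppbpGSpzpbGG   [X ::= G S p]
ppbpGSpzpbGG ⇒ ppbpzSpzpbGG   [G ::= z]
ppbpzSpzpbGG ⇒ ppbpzbzpzpbGG   [S ::= b z]
ppbpzbzpzpbGG ⇒ ppbpzbzpzpbzG   [G ::= z]
ppbpzbzpzpbzG ⇒ ppbpzbzpzpbzz   [G ::= z]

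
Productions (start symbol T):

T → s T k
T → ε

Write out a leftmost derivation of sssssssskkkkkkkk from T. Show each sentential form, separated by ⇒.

T⇒sTk⇒ssTkk⇒sssTkkk⇒ssssTkkkk⇒sssssTkkkkk⇒ssssssTkkkkkk⇒sssssssTkkkkkkk⇒ssssssssTkkkkkkkk⇒sssssssskkkkkkkk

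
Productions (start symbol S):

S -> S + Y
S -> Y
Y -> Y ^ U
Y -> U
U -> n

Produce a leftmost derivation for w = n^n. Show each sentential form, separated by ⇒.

S ⇒ Y   [S -> Y]
Y ⇒ Y^U   [Y -> Y ^ U]
Y^U ⇒ U^U   [Y -> U]
U^U ⇒ n^U   [U -> n]
n^U ⇒ n^n   [U -> n]

S ⇒ Y ⇒ Y^U ⇒ U^U ⇒ n^U ⇒ n^n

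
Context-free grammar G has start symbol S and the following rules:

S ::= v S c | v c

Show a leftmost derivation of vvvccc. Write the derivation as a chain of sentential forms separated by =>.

S => vSc => vvScc => vvvccc

S => vSc   [S ::= v S c]
vSc => vvScc   [S ::= v S c]
vvScc => vvvccc   [S ::= v c]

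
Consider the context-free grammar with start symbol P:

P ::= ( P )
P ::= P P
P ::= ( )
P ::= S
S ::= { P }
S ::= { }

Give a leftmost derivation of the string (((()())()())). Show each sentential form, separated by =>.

P => (P)   [P ::= ( P )]
(P) => ((P))   [P ::= ( P )]
((P)) => ((PP))   [P ::= P P]
((PP)) => ((PPP))   [P ::= P P]
((PPP)) => (((P)PP))   [P ::= ( P )]
(((P)PP)) => (((PP)PP))   [P ::= P P]
(((PP)PP)) => (((()P)PP))   [P ::= ( )]
(((()P)PP)) => (((()())PP))   [P ::= ( )]
(((()())PP)) => (((()())()P))   [P ::= ( )]
(((()())()P)) => (((()())()()))   [P ::= ( )]

P=>(P)=>((P))=>((PP))=>((PPP))=>(((P)PP))=>(((PP)PP))=>(((()P)PP))=>(((()())PP))=>(((()())()P))=>(((()())()()))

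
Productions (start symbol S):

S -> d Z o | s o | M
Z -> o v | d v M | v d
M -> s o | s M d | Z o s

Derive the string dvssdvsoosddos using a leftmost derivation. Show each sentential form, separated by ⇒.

S ⇒ M ⇒ Zos ⇒ dvMos ⇒ dvsMdos ⇒ dvssMddos ⇒ dvssZosddos ⇒ dvssdvMosddos ⇒ dvssdvsoosddos

S ⇒ M   [S -> M]
M ⇒ Zos   [M -> Z o s]
Zos ⇒ dvMos   [Z -> d v M]
dvMos ⇒ dvsMdos   [M -> s M d]
dvsMdos ⇒ dvssMddos   [M -> s M d]
dvssMddos ⇒ dvssZosddos   [M -> Z o s]
dvssZosddos ⇒ dvssdvMosddos   [Z -> d v M]
dvssdvMosddos ⇒ dvssdvsoosddos   [M -> s o]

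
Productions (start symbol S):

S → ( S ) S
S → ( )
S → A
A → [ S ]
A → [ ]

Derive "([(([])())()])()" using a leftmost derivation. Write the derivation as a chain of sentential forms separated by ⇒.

S ⇒ (S)S ⇒ (A)S ⇒ ([S])S ⇒ ([(S)S])S ⇒ ([((S)S)S])S ⇒ ([((A)S)S])S ⇒ ([(([])S)S])S ⇒ ([(([])())S])S ⇒ ([(([])())()])S ⇒ ([(([])())()])()

S ⇒ (S)S   [S → ( S ) S]
(S)S ⇒ (A)S   [S → A]
(A)S ⇒ ([S])S   [A → [ S ]]
([S])S ⇒ ([(S)S])S   [S → ( S ) S]
([(S)S])S ⇒ ([((S)S)S])S   [S → ( S ) S]
([((S)S)S])S ⇒ ([((A)S)S])S   [S → A]
([((A)S)S])S ⇒ ([(([])S)S])S   [A → [ ]]
([(([])S)S])S ⇒ ([(([])())S])S   [S → ( )]
([(([])())S])S ⇒ ([(([])())()])S   [S → ( )]
([(([])())()])S ⇒ ([(([])())()])()   [S → ( )]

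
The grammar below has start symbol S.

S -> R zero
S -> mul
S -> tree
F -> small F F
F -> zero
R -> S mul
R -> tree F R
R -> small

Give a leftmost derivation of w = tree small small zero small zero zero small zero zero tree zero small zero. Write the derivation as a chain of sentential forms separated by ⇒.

S ⇒ R zero ⇒ tree F R zero ⇒ tree small F F R zero ⇒ tree small small F F F R zero ⇒ tree small small zero F F R zero ⇒ tree small small zero small F F F R zero ⇒ tree small small zero small zero F F R zero ⇒ tree small small zero small zero zero F R zero ⇒ tree small small zero small zero zero small F F R zero ⇒ tree small small zero small zero zero small zero F R zero ⇒ tree small small zero small zero zero small zero zero R zero ⇒ tree small small zero small zero zero small zero zero tree F R zero ⇒ tree small small zero small zero zero small zero zero tree zero R zero ⇒ tree small small zero small zero zero small zero zero tree zero small zero

S ⇒ R zero   [S -> R zero]
R zero ⇒ tree F R zero   [R -> tree F R]
tree F R zero ⇒ tree small F F R zero   [F -> small F F]
tree small F F R zero ⇒ tree small small F F F R zero   [F -> small F F]
tree small small F F F R zero ⇒ tree small small zero F F R zero   [F -> zero]
tree small small zero F F R zero ⇒ tree small small zero small F F F R zero   [F -> small F F]
tree small small zero small F F F R zero ⇒ tree small small zero small zero F F R zero   [F -> zero]
tree small small zero small zero F F R zero ⇒ tree small small zero small zero zero F R zero   [F -> zero]
tree small small zero small zero zero F R zero ⇒ tree small small zero small zero zero small F F R zero   [F -> small F F]
tree small small zero small zero zero small F F R zero ⇒ tree small small zero small zero zero small zero F R zero   [F -> zero]
tree small small zero small zero zero small zero F R zero ⇒ tree small small zero small zero zero small zero zero R zero   [F -> zero]
tree small small zero small zero zero small zero zero R zero ⇒ tree small small zero small zero zero small zero zero tree F R zero   [R -> tree F R]
tree small small zero small zero zero small zero zero tree F R zero ⇒ tree small small zero small zero zero small zero zero tree zero R zero   [F -> zero]
tree small small zero small zero zero small zero zero tree zero R zero ⇒ tree small small zero small zero zero small zero zero tree zero small zero   [R -> small]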